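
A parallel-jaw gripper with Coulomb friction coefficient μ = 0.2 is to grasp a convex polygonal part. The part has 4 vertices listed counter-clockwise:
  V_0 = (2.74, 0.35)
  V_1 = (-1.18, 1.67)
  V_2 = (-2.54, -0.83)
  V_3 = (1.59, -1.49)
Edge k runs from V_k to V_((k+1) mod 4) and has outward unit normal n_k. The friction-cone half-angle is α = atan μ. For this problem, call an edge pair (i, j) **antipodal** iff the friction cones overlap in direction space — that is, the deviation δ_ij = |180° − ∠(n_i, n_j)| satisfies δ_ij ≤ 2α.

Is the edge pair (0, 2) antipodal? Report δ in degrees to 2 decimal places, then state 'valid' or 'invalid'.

α = atan 0.2 = 11.31°;  2α = 22.62°
edge 0: e_0 = (-3.92, +1.32);  n_0 = (+0.3191, +0.9477)
edge 2: e_2 = (+4.13, -0.66);  n_2 = (-0.1578, -0.9875)
∠(n_0, n_2) = 170.47°
δ = |180° − 170.47°| = 9.53°
9.53° ≤ 2α = 22.62°  →  valid

δ = 9.53°, valid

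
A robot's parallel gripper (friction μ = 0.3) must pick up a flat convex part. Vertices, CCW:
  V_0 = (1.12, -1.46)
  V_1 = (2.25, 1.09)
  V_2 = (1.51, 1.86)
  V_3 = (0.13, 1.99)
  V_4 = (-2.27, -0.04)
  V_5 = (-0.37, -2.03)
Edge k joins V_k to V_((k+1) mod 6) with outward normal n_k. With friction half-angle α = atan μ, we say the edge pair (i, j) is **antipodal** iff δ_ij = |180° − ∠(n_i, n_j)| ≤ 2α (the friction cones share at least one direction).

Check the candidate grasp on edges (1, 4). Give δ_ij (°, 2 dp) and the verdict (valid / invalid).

δ = 0.19°, valid

α = atan 0.3 = 16.70°;  2α = 33.40°
edge 1: e_1 = (-0.74, +0.77);  n_1 = (+0.7210, +0.6929)
edge 4: e_4 = (+1.90, -1.99);  n_4 = (-0.7233, -0.6906)
∠(n_1, n_4) = 179.81°
δ = |180° − 179.81°| = 0.19°
0.19° ≤ 2α = 33.40°  →  valid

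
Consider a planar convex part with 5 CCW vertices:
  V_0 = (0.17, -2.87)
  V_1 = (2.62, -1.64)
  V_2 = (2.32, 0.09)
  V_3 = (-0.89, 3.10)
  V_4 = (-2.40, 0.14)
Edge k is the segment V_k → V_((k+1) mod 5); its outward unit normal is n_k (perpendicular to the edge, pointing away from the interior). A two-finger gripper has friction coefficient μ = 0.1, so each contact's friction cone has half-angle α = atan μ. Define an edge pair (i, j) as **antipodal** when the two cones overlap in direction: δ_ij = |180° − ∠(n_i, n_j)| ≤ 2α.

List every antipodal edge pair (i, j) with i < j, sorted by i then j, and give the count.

α = atan 0.1 = 5.71°;  2α = 11.42°
n_0 = (+0.4487, -0.8937)
n_1 = (+0.9853, +0.1709)
n_2 = (+0.6840, +0.7295)
n_3 = (-0.8908, +0.4544)
n_4 = (-0.7605, -0.6493)
  (0,1): δ = 106.82°  ·
  (0,2): δ = 69.82°  ·
  (0,3): δ = 36.31°  ·
  (0,4): δ = 103.83°  ·
  (1,2): δ = 143.00°  ·
  (1,3): δ = 36.87°  ·
  (1,4): δ = 30.65°  ·
  (2,3): δ = 73.87°  ·
  (2,4): δ = 6.35°  ✓
  (3,4): δ = 112.48°  ·
antipodal pairs: 1

count = 1; pairs: (2,4)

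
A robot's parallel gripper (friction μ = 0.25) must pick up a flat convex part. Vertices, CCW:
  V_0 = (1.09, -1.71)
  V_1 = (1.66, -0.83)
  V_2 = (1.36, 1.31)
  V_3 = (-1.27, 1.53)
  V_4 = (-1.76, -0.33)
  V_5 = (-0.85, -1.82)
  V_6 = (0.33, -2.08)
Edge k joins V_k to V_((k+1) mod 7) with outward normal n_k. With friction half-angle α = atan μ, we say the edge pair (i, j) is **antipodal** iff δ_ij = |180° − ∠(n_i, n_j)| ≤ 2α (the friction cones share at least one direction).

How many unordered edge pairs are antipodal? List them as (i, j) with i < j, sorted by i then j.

α = atan 0.25 = 14.04°;  2α = 28.07°
n_0 = (+0.8393, -0.5436)
n_1 = (+0.9903, +0.1388)
n_2 = (+0.0834, +0.9965)
n_3 = (-0.9670, +0.2547)
n_4 = (-0.8534, -0.5212)
n_5 = (-0.2152, -0.9766)
n_6 = (+0.4377, -0.8991)
  (0,1): δ = 139.09°  ·
  (0,2): δ = 61.85°  ·
  (0,3): δ = 18.17°  ✓
  (0,4): δ = 64.35°  ·
  (0,5): δ = 110.51°  ·
  (0,6): δ = 148.89°  ·
  (1,2): δ = 102.76°  ·
  (1,3): δ = 22.74°  ✓
  (1,4): δ = 23.43°  ✓
  (1,5): δ = 69.59°  ·
  (1,6): δ = 107.98°  ·
  (2,3): δ = 99.98°  ·
  (2,4): δ = 53.80°  ·
  (2,5): δ = 7.64°  ✓
  (2,6): δ = 30.74°  ·
  (3,4): δ = 133.83°  ·
  (3,5): δ = 87.67°  ·
  (3,6): δ = 49.28°  ·
  (4,5): δ = 133.84°  ·
  (4,6): δ = 95.46°  ·
  (5,6): δ = 141.62°  ·
antipodal pairs: 4

count = 4; pairs: (0,3), (1,3), (1,4), (2,5)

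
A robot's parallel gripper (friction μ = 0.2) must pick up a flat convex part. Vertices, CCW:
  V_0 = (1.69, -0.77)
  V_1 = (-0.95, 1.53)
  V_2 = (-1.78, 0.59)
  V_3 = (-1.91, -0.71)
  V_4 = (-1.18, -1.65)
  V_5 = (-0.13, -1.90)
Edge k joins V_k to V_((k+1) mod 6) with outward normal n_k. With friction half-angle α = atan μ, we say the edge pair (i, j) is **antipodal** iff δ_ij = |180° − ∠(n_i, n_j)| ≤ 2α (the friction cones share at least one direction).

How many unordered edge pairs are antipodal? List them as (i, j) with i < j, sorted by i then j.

count = 2; pairs: (0,3), (1,5)

α = atan 0.2 = 11.31°;  2α = 22.62°
n_0 = (+0.6569, +0.7540)
n_1 = (-0.7496, +0.6619)
n_2 = (-0.9950, +0.0995)
n_3 = (-0.7898, -0.6134)
n_4 = (-0.2316, -0.9728)
n_5 = (+0.5275, -0.8496)
  (0,1): δ = 90.38°  ·
  (0,2): δ = 54.65°  ·
  (0,3): δ = 11.10°  ✓
  (0,4): δ = 27.67°  ·
  (0,5): δ = 72.90°  ·
  (1,2): δ = 144.27°  ·
  (1,3): δ = 100.72°  ·
  (1,4): δ = 61.95°  ·
  (1,5): δ = 16.72°  ✓
  (2,3): δ = 136.46°  ·
  (2,4): δ = 97.68°  ·
  (2,5): δ = 52.45°  ·
  (3,4): δ = 141.23°  ·
  (3,5): δ = 96.00°  ·
  (4,5): δ = 134.77°  ·
antipodal pairs: 2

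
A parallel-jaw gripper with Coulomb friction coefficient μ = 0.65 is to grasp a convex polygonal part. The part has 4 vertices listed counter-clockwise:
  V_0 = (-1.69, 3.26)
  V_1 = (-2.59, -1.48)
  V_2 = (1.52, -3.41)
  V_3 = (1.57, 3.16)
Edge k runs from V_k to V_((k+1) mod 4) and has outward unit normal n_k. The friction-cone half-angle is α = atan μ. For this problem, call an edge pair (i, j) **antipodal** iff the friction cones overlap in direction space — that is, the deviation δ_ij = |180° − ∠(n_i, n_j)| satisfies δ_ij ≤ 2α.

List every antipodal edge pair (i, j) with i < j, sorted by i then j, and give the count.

α = atan 0.65 = 33.02°;  2α = 66.05°
n_0 = (-0.9824, +0.1865)
n_1 = (-0.4251, -0.9052)
n_2 = (+1.0000, -0.0076)
n_3 = (+0.0307, +0.9995)
  (0,1): δ = 104.40°  ·
  (0,2): δ = 10.31°  ✓
  (0,3): δ = 98.99°  ·
  (1,2): δ = 65.28°  ✓
  (1,3): δ = 23.40°  ✓
  (2,3): δ = 91.32°  ·
antipodal pairs: 3

count = 3; pairs: (0,2), (1,2), (1,3)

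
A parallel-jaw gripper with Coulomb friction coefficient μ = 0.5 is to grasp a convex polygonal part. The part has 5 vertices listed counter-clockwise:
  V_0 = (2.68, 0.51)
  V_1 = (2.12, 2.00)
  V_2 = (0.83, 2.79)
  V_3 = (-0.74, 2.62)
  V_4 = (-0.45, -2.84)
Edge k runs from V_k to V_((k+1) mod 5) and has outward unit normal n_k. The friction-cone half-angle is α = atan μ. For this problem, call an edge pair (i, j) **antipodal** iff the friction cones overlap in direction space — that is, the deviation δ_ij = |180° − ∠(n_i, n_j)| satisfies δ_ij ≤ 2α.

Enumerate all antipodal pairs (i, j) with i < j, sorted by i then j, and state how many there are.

count = 3; pairs: (0,3), (2,4), (3,4)

α = atan 0.5 = 26.57°;  2α = 53.13°
n_0 = (+0.9361, +0.3518)
n_1 = (+0.5223, +0.8528)
n_2 = (-0.1077, +0.9942)
n_3 = (-0.9986, -0.0530)
n_4 = (+0.7307, -0.6827)
  (0,1): δ = 142.08°  ·
  (0,2): δ = 104.42°  ·
  (0,3): δ = 17.56°  ✓
  (0,4): δ = 116.35°  ·
  (1,2): δ = 142.34°  ·
  (1,3): δ = 55.48°  ·
  (1,4): δ = 78.43°  ·
  (2,3): δ = 93.14°  ·
  (2,4): δ = 40.76°  ✓
  (3,4): δ = 46.10°  ✓
antipodal pairs: 3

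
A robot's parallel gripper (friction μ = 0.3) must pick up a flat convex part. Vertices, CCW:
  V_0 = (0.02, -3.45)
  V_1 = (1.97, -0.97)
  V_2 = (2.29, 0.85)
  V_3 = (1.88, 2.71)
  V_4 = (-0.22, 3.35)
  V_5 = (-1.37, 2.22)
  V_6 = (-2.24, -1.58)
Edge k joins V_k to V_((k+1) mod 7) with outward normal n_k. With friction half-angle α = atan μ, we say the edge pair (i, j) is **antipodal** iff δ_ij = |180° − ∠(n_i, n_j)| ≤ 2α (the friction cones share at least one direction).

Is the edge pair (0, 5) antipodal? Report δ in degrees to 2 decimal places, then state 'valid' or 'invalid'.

α = atan 0.3 = 16.70°;  2α = 33.40°
edge 0: e_0 = (+1.95, +2.48);  n_0 = (+0.7861, -0.6181)
edge 5: e_5 = (-0.87, -3.80);  n_5 = (-0.9748, +0.2232)
∠(n_0, n_5) = 154.72°
δ = |180° − 154.72°| = 25.28°
25.28° ≤ 2α = 33.40°  →  valid

δ = 25.28°, valid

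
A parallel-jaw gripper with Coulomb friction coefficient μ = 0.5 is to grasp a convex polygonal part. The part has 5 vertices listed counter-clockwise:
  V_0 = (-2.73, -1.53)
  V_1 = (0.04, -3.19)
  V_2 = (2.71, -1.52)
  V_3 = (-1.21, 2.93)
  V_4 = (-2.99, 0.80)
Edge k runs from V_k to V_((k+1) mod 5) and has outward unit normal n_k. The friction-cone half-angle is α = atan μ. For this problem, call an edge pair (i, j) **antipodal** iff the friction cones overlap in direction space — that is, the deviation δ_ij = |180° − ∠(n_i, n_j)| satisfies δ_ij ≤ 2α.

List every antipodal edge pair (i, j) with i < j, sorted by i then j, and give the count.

α = atan 0.5 = 26.57°;  2α = 53.13°
n_0 = (-0.5140, -0.8578)
n_1 = (+0.5303, -0.8478)
n_2 = (+0.7504, +0.6610)
n_3 = (-0.7673, +0.6412)
n_4 = (-0.9938, -0.1109)
  (0,1): δ = 117.04°  ·
  (0,2): δ = 17.69°  ✓
  (0,3): δ = 81.05°  ·
  (0,4): δ = 127.30°  ·
  (1,2): δ = 80.65°  ·
  (1,3): δ = 18.09°  ✓
  (1,4): δ = 64.34°  ·
  (2,3): δ = 81.26°  ·
  (2,4): δ = 35.01°  ✓
  (3,4): δ = 133.75°  ·
antipodal pairs: 3

count = 3; pairs: (0,2), (1,3), (2,4)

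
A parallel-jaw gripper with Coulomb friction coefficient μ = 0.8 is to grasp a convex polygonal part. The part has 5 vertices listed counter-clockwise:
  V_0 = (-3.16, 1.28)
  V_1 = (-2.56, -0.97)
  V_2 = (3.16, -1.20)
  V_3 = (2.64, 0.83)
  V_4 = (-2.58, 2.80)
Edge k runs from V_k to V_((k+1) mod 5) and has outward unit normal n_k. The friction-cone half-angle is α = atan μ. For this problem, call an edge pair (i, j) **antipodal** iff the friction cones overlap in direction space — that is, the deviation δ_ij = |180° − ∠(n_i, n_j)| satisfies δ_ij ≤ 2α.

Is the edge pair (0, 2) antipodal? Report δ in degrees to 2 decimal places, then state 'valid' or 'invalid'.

δ = 0.56°, valid

α = atan 0.8 = 38.66°;  2α = 77.32°
edge 0: e_0 = (+0.60, -2.25);  n_0 = (-0.9662, -0.2577)
edge 2: e_2 = (-0.52, +2.03);  n_2 = (+0.9687, +0.2481)
∠(n_0, n_2) = 179.44°
δ = |180° − 179.44°| = 0.56°
0.56° ≤ 2α = 77.32°  →  valid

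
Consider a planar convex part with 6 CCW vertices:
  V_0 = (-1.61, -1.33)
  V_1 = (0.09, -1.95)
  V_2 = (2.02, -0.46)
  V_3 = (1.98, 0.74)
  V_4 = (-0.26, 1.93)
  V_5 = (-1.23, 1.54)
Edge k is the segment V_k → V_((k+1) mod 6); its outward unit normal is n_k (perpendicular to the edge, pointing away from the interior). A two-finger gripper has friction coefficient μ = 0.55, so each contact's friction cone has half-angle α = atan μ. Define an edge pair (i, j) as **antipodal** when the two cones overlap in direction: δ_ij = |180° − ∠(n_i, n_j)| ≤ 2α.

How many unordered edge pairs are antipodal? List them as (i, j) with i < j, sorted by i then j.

α = atan 0.55 = 28.81°;  2α = 57.62°
n_0 = (-0.3426, -0.9395)
n_1 = (+0.6111, -0.7916)
n_2 = (+0.9994, +0.0333)
n_3 = (+0.4692, +0.8831)
n_4 = (-0.3730, +0.9278)
n_5 = (-0.9913, +0.1313)
  (0,1): δ = 122.29°  ·
  (0,2): δ = 68.05°  ·
  (0,3): δ = 7.94°  ✓
  (0,4): δ = 41.94°  ✓
  (0,5): δ = 102.49°  ·
  (1,2): δ = 125.76°  ·
  (1,3): δ = 65.65°  ·
  (1,4): δ = 15.77°  ✓
  (1,5): δ = 44.79°  ✓
  (2,3): δ = 119.89°  ·
  (2,4): δ = 70.01°  ·
  (2,5): δ = 9.45°  ✓
  (3,4): δ = 130.12°  ·
  (3,5): δ = 69.56°  ·
  (4,5): δ = 119.45°  ·
antipodal pairs: 5

count = 5; pairs: (0,3), (0,4), (1,4), (1,5), (2,5)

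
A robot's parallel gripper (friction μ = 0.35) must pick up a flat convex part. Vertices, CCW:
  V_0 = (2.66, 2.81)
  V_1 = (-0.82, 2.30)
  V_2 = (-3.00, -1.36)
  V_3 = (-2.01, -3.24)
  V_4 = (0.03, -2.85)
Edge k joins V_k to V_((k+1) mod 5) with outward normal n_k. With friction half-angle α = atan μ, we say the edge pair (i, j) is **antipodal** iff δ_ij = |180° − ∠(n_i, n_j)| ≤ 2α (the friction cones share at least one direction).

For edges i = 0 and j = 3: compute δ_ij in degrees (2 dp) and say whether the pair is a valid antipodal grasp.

α = atan 0.35 = 19.29°;  2α = 38.58°
edge 0: e_0 = (-3.48, -0.51);  n_0 = (-0.1450, +0.9894)
edge 3: e_3 = (+2.04, +0.39);  n_3 = (+0.1878, -0.9822)
∠(n_0, n_3) = 177.51°
δ = |180° − 177.51°| = 2.49°
2.49° ≤ 2α = 38.58°  →  valid

δ = 2.49°, valid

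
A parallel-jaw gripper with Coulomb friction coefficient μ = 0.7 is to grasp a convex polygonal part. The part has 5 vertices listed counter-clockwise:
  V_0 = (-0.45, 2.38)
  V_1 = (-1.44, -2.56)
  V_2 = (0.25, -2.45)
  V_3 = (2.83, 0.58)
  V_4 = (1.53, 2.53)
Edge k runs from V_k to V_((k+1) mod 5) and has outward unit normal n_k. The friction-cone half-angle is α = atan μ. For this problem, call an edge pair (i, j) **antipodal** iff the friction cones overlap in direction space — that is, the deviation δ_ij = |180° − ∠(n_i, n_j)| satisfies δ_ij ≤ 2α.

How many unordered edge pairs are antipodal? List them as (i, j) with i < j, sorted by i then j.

count = 5; pairs: (0,2), (0,3), (1,3), (1,4), (2,4)

α = atan 0.7 = 34.99°;  2α = 69.98°
n_0 = (-0.9805, +0.1965)
n_1 = (+0.0650, -0.9979)
n_2 = (+0.7614, -0.6483)
n_3 = (+0.8321, +0.5547)
n_4 = (-0.0755, +0.9971)
  (0,1): δ = 74.94°  ·
  (0,2): δ = 29.08°  ✓
  (0,3): δ = 45.02°  ✓
  (0,4): δ = 105.66°  ·
  (1,2): δ = 134.14°  ·
  (1,3): δ = 60.03°  ✓
  (1,4): δ = 0.61°  ✓
  (2,3): δ = 105.90°  ·
  (2,4): δ = 45.25°  ✓
  (3,4): δ = 119.36°  ·
antipodal pairs: 5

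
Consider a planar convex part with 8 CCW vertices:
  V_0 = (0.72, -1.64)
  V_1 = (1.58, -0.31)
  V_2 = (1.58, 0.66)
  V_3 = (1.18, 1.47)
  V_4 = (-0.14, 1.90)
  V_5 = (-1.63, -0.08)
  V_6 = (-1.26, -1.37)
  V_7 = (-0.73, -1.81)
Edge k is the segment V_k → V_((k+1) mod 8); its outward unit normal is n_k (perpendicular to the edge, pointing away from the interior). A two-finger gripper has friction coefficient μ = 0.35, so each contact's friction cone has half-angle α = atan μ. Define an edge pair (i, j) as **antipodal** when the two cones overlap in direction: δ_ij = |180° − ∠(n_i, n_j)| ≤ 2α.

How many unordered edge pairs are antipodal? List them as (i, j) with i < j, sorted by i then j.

count = 7; pairs: (0,4), (1,4), (1,5), (2,5), (2,6), (3,6), (3,7)

α = atan 0.35 = 19.29°;  2α = 38.58°
n_0 = (+0.8397, -0.5430)
n_1 = (+1.0000, -0.0000)
n_2 = (+0.8966, +0.4428)
n_3 = (+0.3097, +0.9508)
n_4 = (-0.7990, +0.6013)
n_5 = (-0.9612, -0.2757)
n_6 = (-0.6388, -0.7694)
n_7 = (+0.1164, -0.9932)
  (0,1): δ = 147.11°  ·
  (0,2): δ = 120.83°  ·
  (0,3): δ = 75.16°  ·
  (0,4): δ = 4.08°  ✓
  (0,5): δ = 48.89°  ·
  (0,6): δ = 83.19°  ·
  (0,7): δ = 129.57°  ·
  (1,2): δ = 153.72°  ·
  (1,3): δ = 108.04°  ·
  (1,4): δ = 36.96°  ✓
  (1,5): δ = 16.00°  ✓
  (1,6): δ = 50.30°  ·
  (1,7): δ = 96.69°  ·
  (2,3): δ = 134.32°  ·
  (2,4): δ = 63.24°  ·
  (2,5): δ = 10.28°  ✓
  (2,6): δ = 24.02°  ✓
  (2,7): δ = 70.41°  ·
  (3,4): δ = 108.92°  ·
  (3,5): δ = 55.95°  ·
  (3,6): δ = 21.66°  ✓
  (3,7): δ = 24.73°  ✓
  (4,5): δ = 127.03°  ·
  (4,6): δ = 92.74°  ·
  (4,7): δ = 46.35°  ·
  (5,6): δ = 145.70°  ·
  (5,7): δ = 99.32°  ·
  (6,7): δ = 133.61°  ·
antipodal pairs: 7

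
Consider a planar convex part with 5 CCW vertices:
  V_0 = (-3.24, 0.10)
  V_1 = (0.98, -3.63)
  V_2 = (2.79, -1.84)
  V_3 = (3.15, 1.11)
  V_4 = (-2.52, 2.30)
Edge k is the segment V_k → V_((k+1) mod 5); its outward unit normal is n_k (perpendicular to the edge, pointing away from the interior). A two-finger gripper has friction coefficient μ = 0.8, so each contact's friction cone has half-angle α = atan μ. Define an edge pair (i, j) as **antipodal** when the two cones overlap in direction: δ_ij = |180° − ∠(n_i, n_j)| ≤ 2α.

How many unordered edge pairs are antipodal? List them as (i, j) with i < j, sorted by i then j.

α = atan 0.8 = 38.66°;  2α = 77.32°
n_0 = (-0.6623, -0.7493)
n_1 = (+0.7032, -0.7110)
n_2 = (+0.9926, -0.1211)
n_3 = (+0.2054, +0.9787)
n_4 = (-0.9504, +0.3110)
  (0,1): δ = 93.85°  ·
  (0,2): δ = 55.48°  ✓
  (0,3): δ = 29.62°  ✓
  (0,4): δ = 113.35°  ·
  (1,2): δ = 141.64°  ·
  (1,3): δ = 56.53°  ✓
  (1,4): δ = 27.20°  ✓
  (2,3): δ = 94.90°  ·
  (2,4): δ = 11.16°  ✓
  (3,4): δ = 96.27°  ·
antipodal pairs: 5

count = 5; pairs: (0,2), (0,3), (1,3), (1,4), (2,4)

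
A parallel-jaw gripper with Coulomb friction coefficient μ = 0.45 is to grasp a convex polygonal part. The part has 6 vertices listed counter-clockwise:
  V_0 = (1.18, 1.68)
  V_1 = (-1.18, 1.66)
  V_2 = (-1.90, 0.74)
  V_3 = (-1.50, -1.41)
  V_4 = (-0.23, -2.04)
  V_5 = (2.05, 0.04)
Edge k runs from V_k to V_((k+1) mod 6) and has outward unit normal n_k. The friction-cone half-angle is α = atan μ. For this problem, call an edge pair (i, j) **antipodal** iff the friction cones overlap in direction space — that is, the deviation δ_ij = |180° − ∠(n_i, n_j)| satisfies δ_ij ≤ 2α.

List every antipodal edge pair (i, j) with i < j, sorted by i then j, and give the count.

α = atan 0.45 = 24.23°;  2α = 48.46°
n_0 = (-0.0085, +1.0000)
n_1 = (-0.7875, +0.6163)
n_2 = (-0.9831, -0.1829)
n_3 = (-0.4444, -0.8958)
n_4 = (+0.6740, -0.7388)
n_5 = (+0.8834, +0.4686)
  (0,1): δ = 128.53°  ·
  (0,2): δ = 79.95°  ·
  (0,3): δ = 26.87°  ✓
  (0,4): δ = 41.89°  ✓
  (0,5): δ = 117.46°  ·
  (1,2): δ = 131.41°  ·
  (1,3): δ = 78.34°  ·
  (1,4): δ = 9.58°  ✓
  (1,5): δ = 65.99°  ·
  (2,3): δ = 126.92°  ·
  (2,4): δ = 58.17°  ·
  (2,5): δ = 17.41°  ✓
  (3,4): δ = 111.24°  ·
  (3,5): δ = 35.67°  ✓
  (4,5): δ = 104.43°  ·
antipodal pairs: 5

count = 5; pairs: (0,3), (0,4), (1,4), (2,5), (3,5)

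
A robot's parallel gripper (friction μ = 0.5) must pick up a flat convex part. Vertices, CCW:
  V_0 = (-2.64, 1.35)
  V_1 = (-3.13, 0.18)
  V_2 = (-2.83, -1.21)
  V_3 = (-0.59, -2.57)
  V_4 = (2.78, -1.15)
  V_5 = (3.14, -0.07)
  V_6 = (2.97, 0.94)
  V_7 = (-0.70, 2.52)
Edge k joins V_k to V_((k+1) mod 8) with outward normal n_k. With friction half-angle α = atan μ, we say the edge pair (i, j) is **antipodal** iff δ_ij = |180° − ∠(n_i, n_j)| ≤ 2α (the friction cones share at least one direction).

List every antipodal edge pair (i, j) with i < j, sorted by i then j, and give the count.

count = 10; pairs: (0,3), (0,4), (0,5), (1,4), (1,5), (2,5), (2,6), (3,6), (3,7), (4,7)

α = atan 0.5 = 26.57°;  2α = 53.13°
n_0 = (-0.9224, +0.3863)
n_1 = (-0.9775, -0.2110)
n_2 = (-0.5190, -0.8548)
n_3 = (+0.3883, -0.9215)
n_4 = (+0.9487, -0.3162)
n_5 = (+0.9861, +0.1660)
n_6 = (+0.3954, +0.9185)
n_7 = (-0.5164, +0.8563)
  (0,1): δ = 145.10°  ·
  (0,2): δ = 98.54°  ·
  (0,3): δ = 44.43°  ✓
  (0,4): δ = 4.29°  ✓
  (0,5): δ = 32.28°  ✓
  (0,6): δ = 89.43°  ·
  (0,7): δ = 143.82°  ·
  (1,2): δ = 133.44°  ·
  (1,3): δ = 79.33°  ·
  (1,4): δ = 30.61°  ✓
  (1,5): δ = 2.62°  ✓
  (1,6): δ = 54.53°  ·
  (1,7): δ = 108.91°  ·
  (2,3): δ = 125.89°  ·
  (2,4): δ = 77.17°  ·
  (2,5): δ = 49.18°  ✓
  (2,6): δ = 7.97°  ✓
  (2,7): δ = 62.36°  ·
  (3,4): δ = 131.28°  ·
  (3,5): δ = 103.29°  ·
  (3,6): δ = 46.14°  ✓
  (3,7): δ = 8.25°  ✓
  (4,5): δ = 152.01°  ·
  (4,6): δ = 94.86°  ·
  (4,7): δ = 40.47°  ✓
  (5,6): δ = 122.85°  ·
  (5,7): δ = 68.46°  ·
  (6,7): δ = 125.61°  ·
antipodal pairs: 10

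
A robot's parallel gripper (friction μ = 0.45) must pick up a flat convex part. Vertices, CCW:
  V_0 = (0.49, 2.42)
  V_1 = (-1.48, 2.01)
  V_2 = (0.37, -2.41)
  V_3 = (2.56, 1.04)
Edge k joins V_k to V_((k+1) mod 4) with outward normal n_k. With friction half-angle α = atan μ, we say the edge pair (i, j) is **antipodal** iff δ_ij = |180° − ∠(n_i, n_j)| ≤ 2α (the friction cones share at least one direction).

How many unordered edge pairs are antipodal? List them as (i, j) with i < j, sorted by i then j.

count = 2; pairs: (0,2), (1,3)

α = atan 0.45 = 24.23°;  2α = 48.46°
n_0 = (-0.2038, +0.9790)
n_1 = (-0.9225, -0.3861)
n_2 = (+0.8443, -0.5359)
n_3 = (+0.5547, +0.8321)
  (0,1): δ = 79.04°  ·
  (0,2): δ = 45.84°  ✓
  (0,3): δ = 134.55°  ·
  (1,2): δ = 55.12°  ·
  (1,3): δ = 33.60°  ✓
  (2,3): δ = 91.28°  ·
antipodal pairs: 2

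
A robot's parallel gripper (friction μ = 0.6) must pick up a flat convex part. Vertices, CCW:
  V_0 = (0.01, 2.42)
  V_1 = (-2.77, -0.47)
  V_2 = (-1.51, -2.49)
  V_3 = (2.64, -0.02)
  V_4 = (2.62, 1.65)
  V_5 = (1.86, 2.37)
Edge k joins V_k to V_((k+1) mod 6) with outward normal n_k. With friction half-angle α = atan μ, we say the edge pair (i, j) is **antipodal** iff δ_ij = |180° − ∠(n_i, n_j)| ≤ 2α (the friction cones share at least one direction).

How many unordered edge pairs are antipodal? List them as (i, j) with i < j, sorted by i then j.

count = 6; pairs: (0,2), (0,3), (1,3), (1,4), (1,5), (2,5)

α = atan 0.6 = 30.96°;  2α = 61.93°
n_0 = (-0.7207, +0.6933)
n_1 = (-0.8485, -0.5292)
n_2 = (+0.5114, -0.8593)
n_3 = (+0.9999, +0.0120)
n_4 = (+0.6877, +0.7260)
n_5 = (+0.0270, +0.9996)
  (0,1): δ = 104.16°  ·
  (0,2): δ = 15.35°  ✓
  (0,3): δ = 44.57°  ✓
  (0,4): δ = 90.44°  ·
  (0,5): δ = 132.34°  ·
  (1,2): δ = 91.19°  ·
  (1,3): δ = 31.27°  ✓
  (1,4): δ = 14.59°  ✓
  (1,5): δ = 56.50°  ✓
  (2,3): δ = 120.07°  ·
  (2,4): δ = 74.21°  ·
  (2,5): δ = 32.31°  ✓
  (3,4): δ = 134.14°  ·
  (3,5): δ = 92.23°  ·
  (4,5): δ = 138.10°  ·
antipodal pairs: 6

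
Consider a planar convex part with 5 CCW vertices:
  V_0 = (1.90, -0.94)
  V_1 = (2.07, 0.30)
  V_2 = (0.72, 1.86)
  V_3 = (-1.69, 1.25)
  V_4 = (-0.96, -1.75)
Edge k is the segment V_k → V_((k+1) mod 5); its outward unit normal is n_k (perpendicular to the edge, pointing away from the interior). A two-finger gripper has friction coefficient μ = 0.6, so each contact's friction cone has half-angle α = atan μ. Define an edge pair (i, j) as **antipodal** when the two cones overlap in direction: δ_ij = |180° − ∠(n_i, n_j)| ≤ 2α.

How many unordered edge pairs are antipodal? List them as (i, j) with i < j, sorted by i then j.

α = atan 0.6 = 30.96°;  2α = 61.93°
n_0 = (+0.9907, -0.1358)
n_1 = (+0.7562, +0.6544)
n_2 = (-0.2454, +0.9694)
n_3 = (-0.9716, -0.2364)
n_4 = (+0.2725, -0.9622)
  (0,1): δ = 131.32°  ·
  (0,2): δ = 67.99°  ·
  (0,3): δ = 21.48°  ✓
  (0,4): δ = 113.62°  ·
  (1,2): δ = 116.67°  ·
  (1,3): δ = 27.20°  ✓
  (1,4): δ = 64.94°  ·
  (2,3): δ = 90.53°  ·
  (2,4): δ = 1.61°  ✓
  (3,4): δ = 87.86°  ·
antipodal pairs: 3

count = 3; pairs: (0,3), (1,3), (2,4)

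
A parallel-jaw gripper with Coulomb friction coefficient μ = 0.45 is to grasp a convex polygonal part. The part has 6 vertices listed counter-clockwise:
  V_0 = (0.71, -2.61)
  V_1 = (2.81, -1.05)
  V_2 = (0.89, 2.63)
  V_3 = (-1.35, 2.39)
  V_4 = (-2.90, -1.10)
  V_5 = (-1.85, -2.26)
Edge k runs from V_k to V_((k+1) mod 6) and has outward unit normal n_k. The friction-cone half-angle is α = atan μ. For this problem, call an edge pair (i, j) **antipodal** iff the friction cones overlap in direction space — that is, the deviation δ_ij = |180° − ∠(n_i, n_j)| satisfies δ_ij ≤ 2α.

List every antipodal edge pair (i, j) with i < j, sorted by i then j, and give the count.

α = atan 0.45 = 24.23°;  2α = 48.46°
n_0 = (+0.5963, -0.8027)
n_1 = (+0.8866, +0.4626)
n_2 = (-0.1065, +0.9943)
n_3 = (-0.9139, +0.4059)
n_4 = (-0.7414, -0.6711)
n_5 = (-0.1355, -0.9908)
  (0,1): δ = 99.05°  ·
  (0,2): δ = 30.49°  ✓
  (0,3): δ = 29.45°  ✓
  (0,4): δ = 95.54°  ·
  (0,5): δ = 135.61°  ·
  (1,2): δ = 111.44°  ·
  (1,3): δ = 51.50°  ·
  (1,4): δ = 14.60°  ✓
  (1,5): δ = 54.66°  ·
  (2,3): δ = 120.06°  ·
  (2,4): δ = 53.96°  ·
  (2,5): δ = 13.90°  ✓
  (3,4): δ = 113.90°  ·
  (3,5): δ = 73.84°  ·
  (4,5): δ = 139.94°  ·
antipodal pairs: 4

count = 4; pairs: (0,2), (0,3), (1,4), (2,5)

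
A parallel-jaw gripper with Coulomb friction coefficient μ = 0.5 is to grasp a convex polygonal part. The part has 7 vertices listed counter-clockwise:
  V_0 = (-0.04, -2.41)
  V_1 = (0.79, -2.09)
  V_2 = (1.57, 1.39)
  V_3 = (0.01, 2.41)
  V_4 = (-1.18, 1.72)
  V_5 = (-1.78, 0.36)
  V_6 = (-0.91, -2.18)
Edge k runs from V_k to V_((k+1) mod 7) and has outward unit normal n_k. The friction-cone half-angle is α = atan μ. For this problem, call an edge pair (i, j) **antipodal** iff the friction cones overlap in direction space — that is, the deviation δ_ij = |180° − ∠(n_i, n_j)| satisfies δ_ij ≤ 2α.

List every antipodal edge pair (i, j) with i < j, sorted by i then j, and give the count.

count = 8; pairs: (0,3), (0,4), (1,3), (1,4), (1,5), (2,5), (2,6), (3,6)

α = atan 0.5 = 26.57°;  2α = 53.13°
n_0 = (+0.3597, -0.9331)
n_1 = (+0.9758, -0.2187)
n_2 = (+0.5472, +0.8370)
n_3 = (-0.5016, +0.8651)
n_4 = (-0.9149, +0.4036)
n_5 = (-0.9460, -0.3240)
n_6 = (-0.2556, -0.9668)
  (0,1): δ = 123.72°  ·
  (0,2): δ = 54.26°  ·
  (0,3): δ = 9.02°  ✓
  (0,4): δ = 45.11°  ✓
  (0,5): δ = 87.82°  ·
  (0,6): δ = 144.11°  ·
  (1,2): δ = 110.55°  ·
  (1,3): δ = 47.26°  ✓
  (1,4): δ = 11.17°  ✓
  (1,5): δ = 31.54°  ✓
  (1,6): δ = 87.82°  ·
  (2,3): δ = 116.71°  ·
  (2,4): δ = 80.63°  ·
  (2,5): δ = 37.91°  ✓
  (2,6): δ = 18.37°  ✓
  (3,4): δ = 143.91°  ·
  (3,5): δ = 101.20°  ·
  (3,6): δ = 44.91°  ✓
  (4,5): δ = 137.29°  ·
  (4,6): δ = 81.00°  ·
  (5,6): δ = 123.72°  ·
antipodal pairs: 8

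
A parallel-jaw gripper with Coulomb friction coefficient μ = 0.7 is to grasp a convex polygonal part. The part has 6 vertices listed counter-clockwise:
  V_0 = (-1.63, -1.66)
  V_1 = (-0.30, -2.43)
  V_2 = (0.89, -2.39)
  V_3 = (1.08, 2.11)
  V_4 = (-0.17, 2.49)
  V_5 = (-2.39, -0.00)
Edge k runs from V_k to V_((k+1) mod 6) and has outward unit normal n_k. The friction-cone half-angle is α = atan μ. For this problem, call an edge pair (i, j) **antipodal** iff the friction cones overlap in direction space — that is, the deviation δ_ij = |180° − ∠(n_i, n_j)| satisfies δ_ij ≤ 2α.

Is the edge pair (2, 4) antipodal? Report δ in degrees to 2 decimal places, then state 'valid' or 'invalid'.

δ = 39.30°, valid

α = atan 0.7 = 34.99°;  2α = 69.98°
edge 2: e_2 = (+0.19, +4.50);  n_2 = (+0.9991, -0.0422)
edge 4: e_4 = (-2.22, -2.49);  n_4 = (-0.7464, +0.6655)
∠(n_2, n_4) = 140.70°
δ = |180° − 140.70°| = 39.30°
39.30° ≤ 2α = 69.98°  →  valid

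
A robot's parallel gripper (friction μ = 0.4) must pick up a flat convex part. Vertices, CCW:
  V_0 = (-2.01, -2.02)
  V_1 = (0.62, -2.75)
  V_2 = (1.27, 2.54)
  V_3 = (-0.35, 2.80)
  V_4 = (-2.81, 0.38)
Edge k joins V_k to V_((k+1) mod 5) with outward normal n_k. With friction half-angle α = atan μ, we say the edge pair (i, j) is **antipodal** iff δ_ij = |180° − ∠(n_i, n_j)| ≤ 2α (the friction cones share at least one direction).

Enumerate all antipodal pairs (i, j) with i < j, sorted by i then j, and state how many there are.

α = atan 0.4 = 21.80°;  2α = 43.60°
n_0 = (-0.2675, -0.9636)
n_1 = (+0.9925, -0.1220)
n_2 = (+0.1585, +0.9874)
n_3 = (-0.7013, +0.7129)
n_4 = (-0.9487, -0.3162)
  (0,1): δ = 81.49°  ·
  (0,2): δ = 6.40°  ✓
  (0,3): δ = 60.04°  ·
  (0,4): δ = 123.95°  ·
  (1,2): δ = 92.11°  ·
  (1,3): δ = 38.46°  ✓
  (1,4): δ = 25.44°  ✓
  (2,3): δ = 126.35°  ·
  (2,4): δ = 62.45°  ·
  (3,4): δ = 116.10°  ·
antipodal pairs: 3

count = 3; pairs: (0,2), (1,3), (1,4)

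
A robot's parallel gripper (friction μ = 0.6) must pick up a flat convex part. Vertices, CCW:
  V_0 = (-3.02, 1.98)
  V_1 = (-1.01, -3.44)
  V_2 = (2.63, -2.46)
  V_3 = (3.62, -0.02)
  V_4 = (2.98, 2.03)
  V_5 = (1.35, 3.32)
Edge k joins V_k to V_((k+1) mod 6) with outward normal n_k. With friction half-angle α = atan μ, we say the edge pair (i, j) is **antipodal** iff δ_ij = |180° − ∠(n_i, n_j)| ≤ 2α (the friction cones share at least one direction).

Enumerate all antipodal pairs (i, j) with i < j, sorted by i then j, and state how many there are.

count = 6; pairs: (0,2), (0,3), (0,4), (1,4), (1,5), (2,5)

α = atan 0.6 = 30.96°;  2α = 61.93°
n_0 = (-0.9376, -0.3477)
n_1 = (+0.2600, -0.9656)
n_2 = (+0.9266, -0.3760)
n_3 = (+0.9546, +0.2980)
n_4 = (+0.6206, +0.7841)
n_5 = (-0.2932, +0.9561)
  (0,1): δ = 95.28°  ·
  (0,2): δ = 42.43°  ✓
  (0,3): δ = 3.01°  ✓
  (0,4): δ = 31.29°  ✓
  (0,5): δ = 86.70°  ·
  (1,2): δ = 127.15°  ·
  (1,3): δ = 87.73°  ·
  (1,4): δ = 53.43°  ✓
  (1,5): δ = 1.98°  ✓
  (2,3): δ = 140.58°  ·
  (2,4): δ = 106.27°  ·
  (2,5): δ = 50.87°  ✓
  (3,4): δ = 145.70°  ·
  (3,5): δ = 90.29°  ·
  (4,5): δ = 124.59°  ·
antipodal pairs: 6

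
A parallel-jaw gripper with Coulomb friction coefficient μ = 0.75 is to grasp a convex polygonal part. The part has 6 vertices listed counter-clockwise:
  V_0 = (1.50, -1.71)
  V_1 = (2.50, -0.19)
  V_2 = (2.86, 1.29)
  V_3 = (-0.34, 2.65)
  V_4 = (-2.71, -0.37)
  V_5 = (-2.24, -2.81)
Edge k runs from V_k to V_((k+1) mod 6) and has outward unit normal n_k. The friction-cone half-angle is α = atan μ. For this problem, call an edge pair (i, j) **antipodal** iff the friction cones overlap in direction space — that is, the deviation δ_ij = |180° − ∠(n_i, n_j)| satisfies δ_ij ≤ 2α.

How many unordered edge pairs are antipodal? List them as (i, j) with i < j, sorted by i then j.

count = 7; pairs: (0,3), (0,4), (1,3), (1,4), (2,4), (2,5), (3,5)

α = atan 0.75 = 36.87°;  2α = 73.74°
n_0 = (+0.8354, -0.5496)
n_1 = (+0.9717, -0.2364)
n_2 = (+0.3911, +0.9203)
n_3 = (-0.7867, +0.6174)
n_4 = (-0.9819, -0.1891)
n_5 = (+0.2822, -0.9594)
  (0,1): δ = 160.33°  ·
  (0,2): δ = 79.68°  ·
  (0,3): δ = 4.78°  ✓
  (0,4): δ = 44.24°  ✓
  (0,5): δ = 139.73°  ·
  (1,2): δ = 99.35°  ·
  (1,3): δ = 24.45°  ✓
  (1,4): δ = 24.57°  ✓
  (1,5): δ = 120.06°  ·
  (2,3): δ = 105.10°  ·
  (2,4): δ = 56.07°  ✓
  (2,5): δ = 39.42°  ✓
  (3,4): δ = 130.97°  ·
  (3,5): δ = 35.49°  ✓
  (4,5): δ = 84.51°  ·
antipodal pairs: 7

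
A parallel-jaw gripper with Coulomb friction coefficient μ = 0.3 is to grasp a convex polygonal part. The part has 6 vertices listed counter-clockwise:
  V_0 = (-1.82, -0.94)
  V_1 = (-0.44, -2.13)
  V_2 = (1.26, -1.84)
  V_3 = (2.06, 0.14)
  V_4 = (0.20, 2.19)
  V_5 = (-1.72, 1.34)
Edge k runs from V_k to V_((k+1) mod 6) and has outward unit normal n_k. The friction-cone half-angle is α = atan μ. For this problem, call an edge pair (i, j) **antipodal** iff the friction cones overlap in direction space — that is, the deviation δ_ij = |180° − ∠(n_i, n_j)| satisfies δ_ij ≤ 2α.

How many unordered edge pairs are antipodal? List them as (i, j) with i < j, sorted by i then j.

count = 3; pairs: (0,3), (1,4), (2,5)

α = atan 0.3 = 16.70°;  2α = 33.40°
n_0 = (-0.6530, -0.7573)
n_1 = (+0.1682, -0.9858)
n_2 = (+0.9272, -0.3746)
n_3 = (+0.7406, +0.6720)
n_4 = (-0.4048, +0.9144)
n_5 = (-0.9990, +0.0438)
  (0,1): δ = 129.55°  ·
  (0,2): δ = 71.23°  ·
  (0,3): δ = 7.01°  ✓
  (0,4): δ = 64.65°  ·
  (0,5): δ = 128.26°  ·
  (1,2): δ = 121.68°  ·
  (1,3): δ = 57.46°  ·
  (1,4): δ = 14.20°  ✓
  (1,5): δ = 77.81°  ·
  (2,3): δ = 115.78°  ·
  (2,4): δ = 44.12°  ·
  (2,5): δ = 19.49°  ✓
  (3,4): δ = 108.34°  ·
  (3,5): δ = 44.73°  ·
  (4,5): δ = 116.39°  ·
antipodal pairs: 3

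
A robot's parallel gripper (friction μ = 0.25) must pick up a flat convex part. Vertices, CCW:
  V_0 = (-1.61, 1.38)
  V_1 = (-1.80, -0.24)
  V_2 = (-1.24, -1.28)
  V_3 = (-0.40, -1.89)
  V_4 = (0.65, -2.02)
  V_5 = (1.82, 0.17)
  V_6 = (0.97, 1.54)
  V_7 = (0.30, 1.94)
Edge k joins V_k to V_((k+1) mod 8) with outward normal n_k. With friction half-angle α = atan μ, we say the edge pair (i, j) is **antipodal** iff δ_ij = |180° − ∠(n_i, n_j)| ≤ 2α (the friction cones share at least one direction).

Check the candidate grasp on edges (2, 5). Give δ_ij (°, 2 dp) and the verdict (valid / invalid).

α = atan 0.25 = 14.04°;  2α = 28.07°
edge 2: e_2 = (+0.84, -0.61);  n_2 = (-0.5876, -0.8092)
edge 5: e_5 = (-0.85, +1.37);  n_5 = (+0.8497, +0.5272)
∠(n_2, n_5) = 157.80°
δ = |180° − 157.80°| = 22.20°
22.20° ≤ 2α = 28.07°  →  valid

δ = 22.20°, valid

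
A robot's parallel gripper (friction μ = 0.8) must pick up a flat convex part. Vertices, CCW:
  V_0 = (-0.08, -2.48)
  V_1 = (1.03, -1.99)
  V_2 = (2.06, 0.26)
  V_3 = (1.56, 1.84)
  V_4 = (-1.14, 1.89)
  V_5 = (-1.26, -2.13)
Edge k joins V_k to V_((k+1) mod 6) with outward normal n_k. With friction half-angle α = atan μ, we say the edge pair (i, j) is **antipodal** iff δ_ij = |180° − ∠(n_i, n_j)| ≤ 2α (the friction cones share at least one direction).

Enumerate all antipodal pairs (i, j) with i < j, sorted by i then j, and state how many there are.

count = 7; pairs: (0,3), (0,4), (1,3), (1,4), (2,4), (2,5), (3,5)

α = atan 0.8 = 38.66°;  2α = 77.32°
n_0 = (+0.4038, -0.9148)
n_1 = (+0.9093, -0.4162)
n_2 = (+0.9534, +0.3017)
n_3 = (+0.0185, +0.9998)
n_4 = (-0.9996, +0.0298)
n_5 = (-0.2844, -0.9587)
  (0,1): δ = 138.42°  ·
  (0,2): δ = 96.26°  ·
  (0,3): δ = 24.88°  ✓
  (0,4): δ = 64.47°  ✓
  (0,5): δ = 139.66°  ·
  (1,2): δ = 137.84°  ·
  (1,3): δ = 66.46°  ✓
  (1,4): δ = 22.89°  ✓
  (1,5): δ = 98.08°  ·
  (2,3): δ = 108.62°  ·
  (2,4): δ = 19.27°  ✓
  (2,5): δ = 55.92°  ✓
  (3,4): δ = 90.65°  ·
  (3,5): δ = 15.46°  ✓
  (4,5): δ = 104.81°  ·
antipodal pairs: 7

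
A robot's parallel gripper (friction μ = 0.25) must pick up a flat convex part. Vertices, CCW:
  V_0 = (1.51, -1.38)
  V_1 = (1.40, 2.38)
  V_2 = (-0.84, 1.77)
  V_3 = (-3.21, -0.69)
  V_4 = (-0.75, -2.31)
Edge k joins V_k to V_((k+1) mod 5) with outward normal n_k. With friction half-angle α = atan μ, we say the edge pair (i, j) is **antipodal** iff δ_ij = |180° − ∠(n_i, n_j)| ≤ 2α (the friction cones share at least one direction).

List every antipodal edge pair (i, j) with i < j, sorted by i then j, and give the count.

α = atan 0.25 = 14.04°;  2α = 28.07°
n_0 = (+0.9996, +0.0292)
n_1 = (-0.2628, +0.9649)
n_2 = (-0.7202, +0.6938)
n_3 = (-0.5500, -0.8352)
n_4 = (+0.3805, -0.9248)
  (0,1): δ = 76.44°  ·
  (0,2): δ = 45.61°  ·
  (0,3): δ = 54.96°  ·
  (0,4): δ = 110.69°  ·
  (1,2): δ = 149.17°  ·
  (1,3): δ = 48.60°  ·
  (1,4): δ = 7.13°  ✓
  (2,3): δ = 79.43°  ·
  (2,4): δ = 23.70°  ✓
  (3,4): δ = 124.27°  ·
antipodal pairs: 2

count = 2; pairs: (1,4), (2,4)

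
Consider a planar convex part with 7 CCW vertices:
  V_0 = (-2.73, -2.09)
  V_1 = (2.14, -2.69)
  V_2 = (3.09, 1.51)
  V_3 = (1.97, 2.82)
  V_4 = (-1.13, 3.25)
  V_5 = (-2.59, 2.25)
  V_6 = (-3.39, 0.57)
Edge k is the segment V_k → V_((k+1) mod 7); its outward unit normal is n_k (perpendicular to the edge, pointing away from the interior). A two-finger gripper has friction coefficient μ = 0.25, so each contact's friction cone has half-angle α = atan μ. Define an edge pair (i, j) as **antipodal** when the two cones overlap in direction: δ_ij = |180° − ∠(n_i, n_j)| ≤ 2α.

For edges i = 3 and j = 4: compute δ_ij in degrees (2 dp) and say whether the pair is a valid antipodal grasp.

δ = 137.69°, invalid

α = atan 0.25 = 14.04°;  2α = 28.07°
edge 3: e_3 = (-3.10, +0.43);  n_3 = (+0.1374, +0.9905)
edge 4: e_4 = (-1.46, -1.00);  n_4 = (-0.5651, +0.8250)
∠(n_3, n_4) = 42.31°
δ = |180° − 42.31°| = 137.69°
137.69° > 2α = 28.07°  →  invalid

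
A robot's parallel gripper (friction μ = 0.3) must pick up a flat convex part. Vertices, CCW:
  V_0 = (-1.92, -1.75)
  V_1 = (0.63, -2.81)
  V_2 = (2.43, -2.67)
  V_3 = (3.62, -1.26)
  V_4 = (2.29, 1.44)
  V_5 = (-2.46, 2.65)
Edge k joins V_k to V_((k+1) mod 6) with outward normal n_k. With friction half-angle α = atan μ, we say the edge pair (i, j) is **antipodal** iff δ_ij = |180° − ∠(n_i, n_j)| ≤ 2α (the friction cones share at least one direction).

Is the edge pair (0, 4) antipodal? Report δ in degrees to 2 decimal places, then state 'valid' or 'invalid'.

α = atan 0.3 = 16.70°;  2α = 33.40°
edge 0: e_0 = (+2.55, -1.06);  n_0 = (-0.3838, -0.9234)
edge 4: e_4 = (-4.75, +1.21);  n_4 = (+0.2469, +0.9691)
∠(n_0, n_4) = 171.72°
δ = |180° − 171.72°| = 8.28°
8.28° ≤ 2α = 33.40°  →  valid

δ = 8.28°, valid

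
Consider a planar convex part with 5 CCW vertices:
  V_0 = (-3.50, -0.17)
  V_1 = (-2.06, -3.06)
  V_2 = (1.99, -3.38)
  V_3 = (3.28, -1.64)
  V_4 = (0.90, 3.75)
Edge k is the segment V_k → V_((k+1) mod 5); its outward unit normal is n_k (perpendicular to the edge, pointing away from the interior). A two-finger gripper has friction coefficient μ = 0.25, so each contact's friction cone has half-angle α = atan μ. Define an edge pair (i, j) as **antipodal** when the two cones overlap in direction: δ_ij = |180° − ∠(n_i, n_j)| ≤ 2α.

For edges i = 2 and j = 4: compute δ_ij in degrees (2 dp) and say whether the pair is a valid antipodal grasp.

α = atan 0.25 = 14.04°;  2α = 28.07°
edge 2: e_2 = (+1.29, +1.74);  n_2 = (+0.8033, -0.5956)
edge 4: e_4 = (-4.40, -3.92);  n_4 = (-0.6652, +0.7467)
∠(n_2, n_4) = 168.25°
δ = |180° − 168.25°| = 11.75°
11.75° ≤ 2α = 28.07°  →  valid

δ = 11.75°, valid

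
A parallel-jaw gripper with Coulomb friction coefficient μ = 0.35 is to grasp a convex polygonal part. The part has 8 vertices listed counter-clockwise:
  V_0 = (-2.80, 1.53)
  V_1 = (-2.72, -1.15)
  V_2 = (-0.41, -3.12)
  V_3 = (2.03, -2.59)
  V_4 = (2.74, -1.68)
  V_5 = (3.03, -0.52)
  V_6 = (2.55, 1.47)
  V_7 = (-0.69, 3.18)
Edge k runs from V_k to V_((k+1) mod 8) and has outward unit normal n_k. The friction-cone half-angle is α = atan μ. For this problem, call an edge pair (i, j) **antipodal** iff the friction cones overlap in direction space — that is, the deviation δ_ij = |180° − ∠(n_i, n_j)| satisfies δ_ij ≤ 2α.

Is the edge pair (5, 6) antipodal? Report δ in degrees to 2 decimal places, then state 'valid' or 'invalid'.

δ = 131.39°, invalid

α = atan 0.35 = 19.29°;  2α = 38.58°
edge 5: e_5 = (-0.48, +1.99);  n_5 = (+0.9721, +0.2345)
edge 6: e_6 = (-3.24, +1.71);  n_6 = (+0.4668, +0.8844)
∠(n_5, n_6) = 48.61°
δ = |180° − 48.61°| = 131.39°
131.39° > 2α = 38.58°  →  invalid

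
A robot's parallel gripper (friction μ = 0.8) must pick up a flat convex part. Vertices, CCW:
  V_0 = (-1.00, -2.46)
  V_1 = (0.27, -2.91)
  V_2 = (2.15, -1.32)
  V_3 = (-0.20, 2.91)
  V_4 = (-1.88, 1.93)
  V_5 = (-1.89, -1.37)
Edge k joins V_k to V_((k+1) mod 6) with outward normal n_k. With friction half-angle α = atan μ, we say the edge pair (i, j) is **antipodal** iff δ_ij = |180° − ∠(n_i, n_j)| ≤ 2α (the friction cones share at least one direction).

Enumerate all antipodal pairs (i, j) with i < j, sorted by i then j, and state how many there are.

α = atan 0.8 = 38.66°;  2α = 77.32°
n_0 = (-0.3340, -0.9426)
n_1 = (+0.6458, -0.7635)
n_2 = (+0.8742, +0.4856)
n_3 = (-0.5039, +0.8638)
n_4 = (-1.0000, +0.0030)
n_5 = (-0.7746, -0.6325)
  (0,1): δ = 120.27°  ·
  (0,2): δ = 41.43°  ✓
  (0,3): δ = 49.77°  ✓
  (0,4): δ = 109.34°  ·
  (0,5): δ = 148.74°  ·
  (1,2): δ = 101.17°  ·
  (1,3): δ = 9.97°  ✓
  (1,4): δ = 49.60°  ✓
  (1,5): δ = 89.01°  ·
  (2,3): δ = 88.80°  ·
  (2,4): δ = 29.23°  ✓
  (2,5): δ = 10.18°  ✓
  (3,4): δ = 120.43°  ·
  (3,5): δ = 81.02°  ·
  (4,5): δ = 140.59°  ·
antipodal pairs: 6

count = 6; pairs: (0,2), (0,3), (1,3), (1,4), (2,4), (2,5)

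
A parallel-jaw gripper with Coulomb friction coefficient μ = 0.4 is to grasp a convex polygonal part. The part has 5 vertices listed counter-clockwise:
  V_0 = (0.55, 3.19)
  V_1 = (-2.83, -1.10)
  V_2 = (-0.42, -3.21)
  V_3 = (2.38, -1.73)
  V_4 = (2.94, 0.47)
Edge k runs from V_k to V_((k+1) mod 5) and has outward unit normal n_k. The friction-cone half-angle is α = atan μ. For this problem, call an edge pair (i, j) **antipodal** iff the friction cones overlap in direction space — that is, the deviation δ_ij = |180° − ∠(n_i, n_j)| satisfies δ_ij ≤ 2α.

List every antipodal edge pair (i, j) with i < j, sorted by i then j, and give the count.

α = atan 0.4 = 21.80°;  2α = 43.60°
n_0 = (-0.7855, +0.6189)
n_1 = (-0.6587, -0.7524)
n_2 = (+0.4673, -0.8841)
n_3 = (+0.9691, -0.2467)
n_4 = (+0.7512, +0.6601)
  (0,1): δ = 92.97°  ·
  (0,2): δ = 23.91°  ✓
  (0,3): δ = 23.95°  ✓
  (0,4): δ = 79.54°  ·
  (1,2): δ = 110.94°  ·
  (1,3): δ = 63.08°  ·
  (1,4): δ = 7.49°  ✓
  (2,3): δ = 132.14°  ·
  (2,4): δ = 76.55°  ·
  (3,4): δ = 124.41°  ·
antipodal pairs: 3

count = 3; pairs: (0,2), (0,3), (1,4)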